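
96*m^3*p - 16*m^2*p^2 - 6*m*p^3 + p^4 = p*(-6*m + p)*(-4*m + p)*(4*m + p)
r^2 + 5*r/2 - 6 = (r - 3/2)*(r + 4)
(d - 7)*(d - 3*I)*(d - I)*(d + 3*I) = d^4 - 7*d^3 - I*d^3 + 9*d^2 + 7*I*d^2 - 63*d - 9*I*d + 63*I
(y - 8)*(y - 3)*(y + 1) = y^3 - 10*y^2 + 13*y + 24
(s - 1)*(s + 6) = s^2 + 5*s - 6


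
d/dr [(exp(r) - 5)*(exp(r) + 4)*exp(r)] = (3*exp(2*r) - 2*exp(r) - 20)*exp(r)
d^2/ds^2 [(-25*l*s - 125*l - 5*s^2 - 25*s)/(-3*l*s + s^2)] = 10*(-225*l^3 + 225*l^2*s - 8*l*s^3 - 75*l*s^2 - 5*s^3)/(s^3*(-27*l^3 + 27*l^2*s - 9*l*s^2 + s^3))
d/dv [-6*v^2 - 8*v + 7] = -12*v - 8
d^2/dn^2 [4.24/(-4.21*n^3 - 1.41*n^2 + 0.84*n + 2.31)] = ((107.1024*n + 11.9568)*(4.21*n^3 + 1.41*n^2 - 0.84*n - 2.31) - 4.24*(12.63*n^2 + 2.82*n - 0.84)*(25.26*n^2 + 5.64*n - 1.68))/(4.21*n^3 + 1.41*n^2 - 0.84*n - 2.31)^3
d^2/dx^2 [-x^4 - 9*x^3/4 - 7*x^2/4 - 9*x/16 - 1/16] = -12*x^2 - 27*x/2 - 7/2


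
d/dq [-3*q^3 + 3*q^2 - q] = -9*q^2 + 6*q - 1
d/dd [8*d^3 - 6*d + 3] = 24*d^2 - 6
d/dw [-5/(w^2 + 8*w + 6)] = 10*(w + 4)/(w^2 + 8*w + 6)^2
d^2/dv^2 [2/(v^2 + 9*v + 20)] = 4*(-v^2 - 9*v + (2*v + 9)^2 - 20)/(v^2 + 9*v + 20)^3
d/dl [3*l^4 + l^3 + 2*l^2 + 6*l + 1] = 12*l^3 + 3*l^2 + 4*l + 6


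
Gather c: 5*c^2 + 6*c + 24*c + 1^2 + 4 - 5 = 5*c^2 + 30*c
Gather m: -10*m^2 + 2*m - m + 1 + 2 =-10*m^2 + m + 3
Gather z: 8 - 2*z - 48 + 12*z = 10*z - 40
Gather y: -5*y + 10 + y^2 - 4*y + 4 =y^2 - 9*y + 14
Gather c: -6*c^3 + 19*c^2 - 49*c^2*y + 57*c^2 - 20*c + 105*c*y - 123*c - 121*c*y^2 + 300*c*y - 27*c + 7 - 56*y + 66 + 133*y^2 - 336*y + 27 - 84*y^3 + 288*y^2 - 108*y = -6*c^3 + c^2*(76 - 49*y) + c*(-121*y^2 + 405*y - 170) - 84*y^3 + 421*y^2 - 500*y + 100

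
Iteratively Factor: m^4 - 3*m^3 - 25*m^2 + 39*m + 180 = (m + 3)*(m^3 - 6*m^2 - 7*m + 60) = (m - 5)*(m + 3)*(m^2 - m - 12) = (m - 5)*(m - 4)*(m + 3)*(m + 3)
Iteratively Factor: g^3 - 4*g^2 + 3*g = (g - 3)*(g^2 - g) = g*(g - 3)*(g - 1)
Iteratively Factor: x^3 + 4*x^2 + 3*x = (x)*(x^2 + 4*x + 3) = x*(x + 3)*(x + 1)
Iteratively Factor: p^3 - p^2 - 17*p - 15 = (p - 5)*(p^2 + 4*p + 3) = (p - 5)*(p + 3)*(p + 1)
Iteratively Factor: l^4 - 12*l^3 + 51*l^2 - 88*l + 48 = (l - 4)*(l^3 - 8*l^2 + 19*l - 12) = (l - 4)*(l - 3)*(l^2 - 5*l + 4) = (l - 4)^2*(l - 3)*(l - 1)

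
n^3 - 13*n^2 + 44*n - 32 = (n - 8)*(n - 4)*(n - 1)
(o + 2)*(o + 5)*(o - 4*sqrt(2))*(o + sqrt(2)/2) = o^4 - 7*sqrt(2)*o^3/2 + 7*o^3 - 49*sqrt(2)*o^2/2 + 6*o^2 - 35*sqrt(2)*o - 28*o - 40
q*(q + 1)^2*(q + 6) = q^4 + 8*q^3 + 13*q^2 + 6*q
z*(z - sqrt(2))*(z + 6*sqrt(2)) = z^3 + 5*sqrt(2)*z^2 - 12*z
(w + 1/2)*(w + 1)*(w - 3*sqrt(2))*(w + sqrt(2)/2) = w^4 - 5*sqrt(2)*w^3/2 + 3*w^3/2 - 15*sqrt(2)*w^2/4 - 5*w^2/2 - 9*w/2 - 5*sqrt(2)*w/4 - 3/2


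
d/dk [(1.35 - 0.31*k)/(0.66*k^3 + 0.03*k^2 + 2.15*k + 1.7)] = (0.4092*k^3 - 2.6637*k^2 - 0.081*k - 3.4295)/(0.4356*k^6 + 0.0396*k^5 + 2.8389*k^4 + 2.373*k^3 + 4.7245*k^2 + 7.31*k + 2.89)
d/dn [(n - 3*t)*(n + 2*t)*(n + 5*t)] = 3*n^2 + 8*n*t - 11*t^2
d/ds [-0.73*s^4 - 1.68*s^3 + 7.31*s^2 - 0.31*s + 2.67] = -2.92*s^3 - 5.04*s^2 + 14.62*s - 0.31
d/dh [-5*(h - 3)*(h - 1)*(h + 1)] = -15*h^2 + 30*h + 5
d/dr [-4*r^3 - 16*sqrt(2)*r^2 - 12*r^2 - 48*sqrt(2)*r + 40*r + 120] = -12*r^2 - 32*sqrt(2)*r - 24*r - 48*sqrt(2) + 40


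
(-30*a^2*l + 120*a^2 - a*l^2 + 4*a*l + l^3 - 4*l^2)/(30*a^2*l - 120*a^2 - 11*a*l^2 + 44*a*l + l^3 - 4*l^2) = (-5*a - l)/(5*a - l)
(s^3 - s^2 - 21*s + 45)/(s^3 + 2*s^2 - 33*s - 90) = (s^2 - 6*s + 9)/(s^2 - 3*s - 18)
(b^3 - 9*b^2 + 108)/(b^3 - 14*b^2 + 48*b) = (b^2 - 3*b - 18)/(b*(b - 8))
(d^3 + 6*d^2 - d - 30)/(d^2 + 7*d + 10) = (d^2 + d - 6)/(d + 2)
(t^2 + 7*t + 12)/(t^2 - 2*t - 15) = (t + 4)/(t - 5)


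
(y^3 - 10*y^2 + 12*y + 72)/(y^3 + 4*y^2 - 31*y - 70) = (y^2 - 12*y + 36)/(y^2 + 2*y - 35)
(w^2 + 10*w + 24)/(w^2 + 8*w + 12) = (w + 4)/(w + 2)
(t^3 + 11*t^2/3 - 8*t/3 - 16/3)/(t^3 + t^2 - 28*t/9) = 3*(t^2 + 5*t + 4)/(t*(3*t + 7))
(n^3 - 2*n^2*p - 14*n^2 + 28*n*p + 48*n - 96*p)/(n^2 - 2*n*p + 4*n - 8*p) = (n^2 - 14*n + 48)/(n + 4)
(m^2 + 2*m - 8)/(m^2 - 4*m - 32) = (m - 2)/(m - 8)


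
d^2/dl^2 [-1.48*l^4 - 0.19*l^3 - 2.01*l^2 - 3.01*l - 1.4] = -17.76*l^2 - 1.14*l - 4.02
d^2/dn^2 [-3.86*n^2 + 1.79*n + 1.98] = -7.72000000000000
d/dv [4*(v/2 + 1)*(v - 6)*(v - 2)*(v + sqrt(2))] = 8*v^3 - 36*v^2 + 6*sqrt(2)*v^2 - 24*sqrt(2)*v - 16*v - 8*sqrt(2) + 48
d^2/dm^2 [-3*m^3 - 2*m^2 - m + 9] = -18*m - 4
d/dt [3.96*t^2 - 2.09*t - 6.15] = 7.92*t - 2.09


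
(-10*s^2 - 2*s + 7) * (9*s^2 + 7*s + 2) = -90*s^4 - 88*s^3 + 29*s^2 + 45*s + 14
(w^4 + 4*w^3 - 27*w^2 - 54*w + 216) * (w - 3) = w^5 + w^4 - 39*w^3 + 27*w^2 + 378*w - 648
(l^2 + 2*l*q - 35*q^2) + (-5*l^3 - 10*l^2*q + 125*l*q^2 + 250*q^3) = -5*l^3 - 10*l^2*q + l^2 + 125*l*q^2 + 2*l*q + 250*q^3 - 35*q^2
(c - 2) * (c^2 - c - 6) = c^3 - 3*c^2 - 4*c + 12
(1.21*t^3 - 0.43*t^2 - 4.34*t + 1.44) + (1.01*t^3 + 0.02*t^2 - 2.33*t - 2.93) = 2.22*t^3 - 0.41*t^2 - 6.67*t - 1.49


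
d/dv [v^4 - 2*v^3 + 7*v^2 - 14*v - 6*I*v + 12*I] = 4*v^3 - 6*v^2 + 14*v - 14 - 6*I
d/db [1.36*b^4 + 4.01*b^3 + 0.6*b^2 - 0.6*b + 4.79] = 5.44*b^3 + 12.03*b^2 + 1.2*b - 0.6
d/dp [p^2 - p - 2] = 2*p - 1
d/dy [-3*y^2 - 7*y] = -6*y - 7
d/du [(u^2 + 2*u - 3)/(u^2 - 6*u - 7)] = 8*(-u^2 - u - 4)/(u^4 - 12*u^3 + 22*u^2 + 84*u + 49)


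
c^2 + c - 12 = (c - 3)*(c + 4)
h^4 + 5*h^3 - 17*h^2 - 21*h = h*(h - 3)*(h + 1)*(h + 7)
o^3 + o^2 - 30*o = o*(o - 5)*(o + 6)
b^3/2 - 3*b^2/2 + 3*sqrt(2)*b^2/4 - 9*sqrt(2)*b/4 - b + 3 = (b/2 + sqrt(2))*(b - 3)*(b - sqrt(2)/2)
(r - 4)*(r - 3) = r^2 - 7*r + 12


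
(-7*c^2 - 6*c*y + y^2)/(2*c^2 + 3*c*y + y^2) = (-7*c + y)/(2*c + y)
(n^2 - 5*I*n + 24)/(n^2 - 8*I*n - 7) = (-n^2 + 5*I*n - 24)/(-n^2 + 8*I*n + 7)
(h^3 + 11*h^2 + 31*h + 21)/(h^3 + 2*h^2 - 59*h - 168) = (h + 1)/(h - 8)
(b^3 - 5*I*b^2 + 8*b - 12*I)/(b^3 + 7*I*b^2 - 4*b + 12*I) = (b - 6*I)/(b + 6*I)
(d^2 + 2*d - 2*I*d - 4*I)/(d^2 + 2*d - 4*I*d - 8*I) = (d - 2*I)/(d - 4*I)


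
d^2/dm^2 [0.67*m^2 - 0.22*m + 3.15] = 1.34000000000000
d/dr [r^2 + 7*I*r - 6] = 2*r + 7*I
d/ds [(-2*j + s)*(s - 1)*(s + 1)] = -4*j*s + 3*s^2 - 1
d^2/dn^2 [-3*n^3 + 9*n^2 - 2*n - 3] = 18 - 18*n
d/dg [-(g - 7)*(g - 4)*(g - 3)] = -3*g^2 + 28*g - 61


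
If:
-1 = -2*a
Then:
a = 1/2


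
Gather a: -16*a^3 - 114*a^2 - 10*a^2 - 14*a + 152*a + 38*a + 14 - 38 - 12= -16*a^3 - 124*a^2 + 176*a - 36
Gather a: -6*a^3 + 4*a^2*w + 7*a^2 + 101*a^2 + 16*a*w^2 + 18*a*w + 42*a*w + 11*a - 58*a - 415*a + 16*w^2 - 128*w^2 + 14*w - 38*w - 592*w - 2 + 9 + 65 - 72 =-6*a^3 + a^2*(4*w + 108) + a*(16*w^2 + 60*w - 462) - 112*w^2 - 616*w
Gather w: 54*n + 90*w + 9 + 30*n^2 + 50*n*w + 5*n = 30*n^2 + 59*n + w*(50*n + 90) + 9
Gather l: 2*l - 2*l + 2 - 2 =0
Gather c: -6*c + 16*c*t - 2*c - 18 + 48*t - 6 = c*(16*t - 8) + 48*t - 24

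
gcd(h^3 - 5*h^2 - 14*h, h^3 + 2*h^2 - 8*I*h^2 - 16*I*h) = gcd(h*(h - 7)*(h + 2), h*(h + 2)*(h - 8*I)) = h^2 + 2*h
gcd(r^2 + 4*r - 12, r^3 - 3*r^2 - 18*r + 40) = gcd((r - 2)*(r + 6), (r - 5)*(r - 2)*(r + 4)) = r - 2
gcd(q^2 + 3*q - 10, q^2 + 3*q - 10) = q^2 + 3*q - 10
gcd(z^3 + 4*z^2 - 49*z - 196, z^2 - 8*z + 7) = z - 7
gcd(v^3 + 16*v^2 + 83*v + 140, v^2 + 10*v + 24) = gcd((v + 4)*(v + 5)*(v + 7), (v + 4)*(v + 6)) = v + 4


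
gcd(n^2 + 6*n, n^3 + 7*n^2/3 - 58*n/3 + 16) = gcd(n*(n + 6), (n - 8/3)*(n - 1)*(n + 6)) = n + 6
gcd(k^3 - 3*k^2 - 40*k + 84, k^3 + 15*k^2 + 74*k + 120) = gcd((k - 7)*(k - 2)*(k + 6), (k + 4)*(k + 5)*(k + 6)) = k + 6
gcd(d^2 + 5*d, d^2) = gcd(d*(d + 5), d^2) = d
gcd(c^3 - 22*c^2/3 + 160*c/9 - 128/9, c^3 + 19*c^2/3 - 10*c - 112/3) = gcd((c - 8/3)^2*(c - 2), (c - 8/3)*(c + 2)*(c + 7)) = c - 8/3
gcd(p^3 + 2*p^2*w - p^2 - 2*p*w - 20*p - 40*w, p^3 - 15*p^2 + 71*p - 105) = p - 5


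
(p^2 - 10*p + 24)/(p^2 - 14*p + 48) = (p - 4)/(p - 8)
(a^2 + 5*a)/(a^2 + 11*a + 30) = a/(a + 6)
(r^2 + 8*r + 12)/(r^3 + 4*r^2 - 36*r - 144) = (r + 2)/(r^2 - 2*r - 24)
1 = 1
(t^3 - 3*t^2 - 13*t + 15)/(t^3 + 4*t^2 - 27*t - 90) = (t - 1)/(t + 6)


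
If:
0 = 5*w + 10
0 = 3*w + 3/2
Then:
No Solution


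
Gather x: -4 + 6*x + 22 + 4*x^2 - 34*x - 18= 4*x^2 - 28*x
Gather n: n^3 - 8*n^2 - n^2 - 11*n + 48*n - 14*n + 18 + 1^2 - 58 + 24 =n^3 - 9*n^2 + 23*n - 15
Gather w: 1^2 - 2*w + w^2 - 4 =w^2 - 2*w - 3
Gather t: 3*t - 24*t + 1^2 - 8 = -21*t - 7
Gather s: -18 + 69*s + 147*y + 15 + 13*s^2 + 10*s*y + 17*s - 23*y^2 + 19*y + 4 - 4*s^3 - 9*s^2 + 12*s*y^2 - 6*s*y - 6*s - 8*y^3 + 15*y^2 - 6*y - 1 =-4*s^3 + 4*s^2 + s*(12*y^2 + 4*y + 80) - 8*y^3 - 8*y^2 + 160*y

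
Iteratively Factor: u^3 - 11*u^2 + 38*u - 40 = (u - 4)*(u^2 - 7*u + 10) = (u - 4)*(u - 2)*(u - 5)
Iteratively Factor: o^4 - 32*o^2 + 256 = (o + 4)*(o^3 - 4*o^2 - 16*o + 64) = (o - 4)*(o + 4)*(o^2 - 16) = (o - 4)*(o + 4)^2*(o - 4)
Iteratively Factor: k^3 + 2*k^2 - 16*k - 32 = (k - 4)*(k^2 + 6*k + 8) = (k - 4)*(k + 4)*(k + 2)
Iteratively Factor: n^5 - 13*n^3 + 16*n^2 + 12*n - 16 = (n + 1)*(n^4 - n^3 - 12*n^2 + 28*n - 16) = (n - 2)*(n + 1)*(n^3 + n^2 - 10*n + 8) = (n - 2)*(n - 1)*(n + 1)*(n^2 + 2*n - 8) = (n - 2)*(n - 1)*(n + 1)*(n + 4)*(n - 2)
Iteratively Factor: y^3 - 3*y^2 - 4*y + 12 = (y - 2)*(y^2 - y - 6) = (y - 2)*(y + 2)*(y - 3)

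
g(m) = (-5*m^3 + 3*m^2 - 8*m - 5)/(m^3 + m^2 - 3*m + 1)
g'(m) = (-15*m^2 + 6*m - 8)/(m^3 + m^2 - 3*m + 1) + (-3*m^2 - 2*m + 3)*(-5*m^3 + 3*m^2 - 8*m - 5)/(m^3 + m^2 - 3*m + 1)^2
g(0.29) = -30.15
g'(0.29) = -305.55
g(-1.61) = 8.60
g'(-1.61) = -16.46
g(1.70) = -9.32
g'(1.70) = 11.70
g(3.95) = -4.49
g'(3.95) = 0.21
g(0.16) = -11.32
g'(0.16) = -67.12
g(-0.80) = 1.67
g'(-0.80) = -5.08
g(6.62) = -4.37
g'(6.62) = -0.02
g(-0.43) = -0.25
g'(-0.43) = -5.92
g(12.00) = -4.52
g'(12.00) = -0.03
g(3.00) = -4.89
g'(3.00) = 0.78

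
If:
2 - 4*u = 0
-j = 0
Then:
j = 0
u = 1/2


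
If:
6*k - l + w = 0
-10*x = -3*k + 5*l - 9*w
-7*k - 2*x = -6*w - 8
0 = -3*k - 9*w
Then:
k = 12/5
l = 68/5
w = -4/5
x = -34/5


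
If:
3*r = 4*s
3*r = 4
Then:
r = 4/3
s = 1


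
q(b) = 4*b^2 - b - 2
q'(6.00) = 47.00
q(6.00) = 136.00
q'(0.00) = -1.00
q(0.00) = -2.00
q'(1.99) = 14.92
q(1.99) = 11.85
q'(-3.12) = -25.96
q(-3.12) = 40.06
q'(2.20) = 16.60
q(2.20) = 15.16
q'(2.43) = 18.44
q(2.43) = 19.19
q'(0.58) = 3.64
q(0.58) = -1.23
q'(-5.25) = -43.00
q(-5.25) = 113.50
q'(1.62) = 11.96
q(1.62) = 6.88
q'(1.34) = 9.72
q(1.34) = 3.84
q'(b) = 8*b - 1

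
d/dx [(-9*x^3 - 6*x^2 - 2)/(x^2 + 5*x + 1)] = (-9*x^4 - 90*x^3 - 57*x^2 - 8*x + 10)/(x^4 + 10*x^3 + 27*x^2 + 10*x + 1)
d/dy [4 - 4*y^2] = -8*y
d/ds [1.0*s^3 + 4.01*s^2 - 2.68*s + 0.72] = 3.0*s^2 + 8.02*s - 2.68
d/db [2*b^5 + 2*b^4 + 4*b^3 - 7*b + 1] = 10*b^4 + 8*b^3 + 12*b^2 - 7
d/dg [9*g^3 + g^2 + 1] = g*(27*g + 2)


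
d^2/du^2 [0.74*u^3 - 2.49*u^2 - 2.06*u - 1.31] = 4.44*u - 4.98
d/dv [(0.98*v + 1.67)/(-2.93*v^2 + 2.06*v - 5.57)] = (2.8714*v^2 + 9.7862*v - 8.8988)/(8.5849*v^4 - 12.0716*v^3 + 36.8838*v^2 - 22.9484*v + 31.0249)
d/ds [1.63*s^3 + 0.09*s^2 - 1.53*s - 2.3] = 4.89*s^2 + 0.18*s - 1.53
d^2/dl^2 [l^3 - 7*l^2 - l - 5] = 6*l - 14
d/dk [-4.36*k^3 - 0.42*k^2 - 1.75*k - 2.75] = -13.08*k^2 - 0.84*k - 1.75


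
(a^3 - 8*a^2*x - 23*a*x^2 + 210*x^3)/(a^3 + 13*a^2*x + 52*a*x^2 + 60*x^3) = (a^2 - 13*a*x + 42*x^2)/(a^2 + 8*a*x + 12*x^2)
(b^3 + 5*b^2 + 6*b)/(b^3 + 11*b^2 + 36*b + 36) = b/(b + 6)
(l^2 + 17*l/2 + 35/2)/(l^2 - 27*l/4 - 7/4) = 2*(2*l^2 + 17*l + 35)/(4*l^2 - 27*l - 7)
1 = 1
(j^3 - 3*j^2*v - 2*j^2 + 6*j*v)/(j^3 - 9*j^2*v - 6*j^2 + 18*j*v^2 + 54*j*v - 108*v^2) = j*(2 - j)/(-j^2 + 6*j*v + 6*j - 36*v)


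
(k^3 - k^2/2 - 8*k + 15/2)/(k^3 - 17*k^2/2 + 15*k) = (k^2 + 2*k - 3)/(k*(k - 6))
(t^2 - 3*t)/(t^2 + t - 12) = t/(t + 4)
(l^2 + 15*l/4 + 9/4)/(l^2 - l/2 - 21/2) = (4*l + 3)/(2*(2*l - 7))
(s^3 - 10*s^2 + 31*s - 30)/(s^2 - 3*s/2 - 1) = 2*(s^2 - 8*s + 15)/(2*s + 1)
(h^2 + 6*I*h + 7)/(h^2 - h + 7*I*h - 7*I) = (h - I)/(h - 1)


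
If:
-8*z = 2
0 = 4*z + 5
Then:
No Solution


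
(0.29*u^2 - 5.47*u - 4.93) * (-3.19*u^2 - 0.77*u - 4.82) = -0.9251*u^4 + 17.226*u^3 + 18.5408*u^2 + 30.1615*u + 23.7626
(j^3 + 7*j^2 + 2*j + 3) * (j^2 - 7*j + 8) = j^5 - 39*j^3 + 45*j^2 - 5*j + 24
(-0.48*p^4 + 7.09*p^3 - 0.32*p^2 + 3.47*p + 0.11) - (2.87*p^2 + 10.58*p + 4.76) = -0.48*p^4 + 7.09*p^3 - 3.19*p^2 - 7.11*p - 4.65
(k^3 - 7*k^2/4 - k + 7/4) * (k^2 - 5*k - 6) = k^5 - 27*k^4/4 + 7*k^3/4 + 69*k^2/4 - 11*k/4 - 21/2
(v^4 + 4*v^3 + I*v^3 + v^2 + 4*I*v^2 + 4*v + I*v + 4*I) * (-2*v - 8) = -2*v^5 - 16*v^4 - 2*I*v^4 - 34*v^3 - 16*I*v^3 - 16*v^2 - 34*I*v^2 - 32*v - 16*I*v - 32*I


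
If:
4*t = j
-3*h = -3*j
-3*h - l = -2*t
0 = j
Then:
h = 0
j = 0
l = 0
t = 0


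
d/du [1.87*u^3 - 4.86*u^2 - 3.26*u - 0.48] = 5.61*u^2 - 9.72*u - 3.26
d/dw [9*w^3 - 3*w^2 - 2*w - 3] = 27*w^2 - 6*w - 2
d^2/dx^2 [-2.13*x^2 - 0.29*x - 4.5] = -4.26000000000000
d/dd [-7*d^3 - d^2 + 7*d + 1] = -21*d^2 - 2*d + 7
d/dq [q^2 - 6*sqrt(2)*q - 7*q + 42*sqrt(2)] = 2*q - 6*sqrt(2) - 7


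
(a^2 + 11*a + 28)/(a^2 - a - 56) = (a + 4)/(a - 8)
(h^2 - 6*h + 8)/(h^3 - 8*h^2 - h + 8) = (h^2 - 6*h + 8)/(h^3 - 8*h^2 - h + 8)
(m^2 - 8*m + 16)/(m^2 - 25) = (m^2 - 8*m + 16)/(m^2 - 25)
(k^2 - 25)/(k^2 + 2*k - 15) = (k - 5)/(k - 3)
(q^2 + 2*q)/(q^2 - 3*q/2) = 2*(q + 2)/(2*q - 3)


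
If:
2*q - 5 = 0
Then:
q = 5/2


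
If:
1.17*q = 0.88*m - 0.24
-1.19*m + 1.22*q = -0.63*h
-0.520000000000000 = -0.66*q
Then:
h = 0.97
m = 1.32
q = 0.79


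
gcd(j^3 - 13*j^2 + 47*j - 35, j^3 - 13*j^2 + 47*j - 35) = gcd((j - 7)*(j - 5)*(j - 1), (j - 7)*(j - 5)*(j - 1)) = j^3 - 13*j^2 + 47*j - 35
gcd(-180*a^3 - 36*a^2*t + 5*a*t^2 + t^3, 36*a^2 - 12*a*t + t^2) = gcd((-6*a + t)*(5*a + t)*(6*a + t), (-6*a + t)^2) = -6*a + t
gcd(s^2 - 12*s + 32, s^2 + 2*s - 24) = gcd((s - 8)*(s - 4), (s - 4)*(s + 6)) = s - 4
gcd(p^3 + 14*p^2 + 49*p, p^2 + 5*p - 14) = p + 7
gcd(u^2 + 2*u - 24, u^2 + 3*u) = 1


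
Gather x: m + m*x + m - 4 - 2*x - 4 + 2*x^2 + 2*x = m*x + 2*m + 2*x^2 - 8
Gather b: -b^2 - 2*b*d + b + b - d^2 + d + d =-b^2 + b*(2 - 2*d) - d^2 + 2*d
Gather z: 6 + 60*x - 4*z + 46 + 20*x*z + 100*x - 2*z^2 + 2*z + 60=160*x - 2*z^2 + z*(20*x - 2) + 112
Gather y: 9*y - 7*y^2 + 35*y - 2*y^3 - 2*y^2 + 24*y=-2*y^3 - 9*y^2 + 68*y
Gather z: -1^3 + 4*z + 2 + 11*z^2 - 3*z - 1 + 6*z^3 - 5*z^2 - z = 6*z^3 + 6*z^2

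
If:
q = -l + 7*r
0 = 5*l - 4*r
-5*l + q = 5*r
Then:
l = 0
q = 0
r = 0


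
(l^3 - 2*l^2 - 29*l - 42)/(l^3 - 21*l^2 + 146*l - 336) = (l^2 + 5*l + 6)/(l^2 - 14*l + 48)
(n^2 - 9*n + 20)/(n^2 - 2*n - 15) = (n - 4)/(n + 3)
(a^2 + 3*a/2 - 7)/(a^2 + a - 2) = (a^2 + 3*a/2 - 7)/(a^2 + a - 2)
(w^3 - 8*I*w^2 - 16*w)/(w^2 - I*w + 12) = w*(w - 4*I)/(w + 3*I)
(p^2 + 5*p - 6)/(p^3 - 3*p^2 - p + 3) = (p + 6)/(p^2 - 2*p - 3)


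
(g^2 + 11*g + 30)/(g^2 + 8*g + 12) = (g + 5)/(g + 2)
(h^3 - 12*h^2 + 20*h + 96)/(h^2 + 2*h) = h - 14 + 48/h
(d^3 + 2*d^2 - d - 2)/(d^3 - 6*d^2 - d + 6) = (d + 2)/(d - 6)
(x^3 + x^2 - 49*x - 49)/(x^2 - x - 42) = (x^2 + 8*x + 7)/(x + 6)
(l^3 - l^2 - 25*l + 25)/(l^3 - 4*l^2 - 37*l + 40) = (l - 5)/(l - 8)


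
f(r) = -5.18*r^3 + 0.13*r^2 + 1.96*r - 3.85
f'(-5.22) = -422.84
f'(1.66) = -40.43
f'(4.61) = -327.10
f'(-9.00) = -1259.12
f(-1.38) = 7.31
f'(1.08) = -15.89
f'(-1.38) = -27.99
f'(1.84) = -50.17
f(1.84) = -32.07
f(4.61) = -499.55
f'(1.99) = -59.06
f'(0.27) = 0.90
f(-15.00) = 17478.50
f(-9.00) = 3765.26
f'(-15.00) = -3498.44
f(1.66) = -23.93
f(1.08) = -8.11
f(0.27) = -3.41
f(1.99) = -40.26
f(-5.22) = 726.25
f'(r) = -15.54*r^2 + 0.26*r + 1.96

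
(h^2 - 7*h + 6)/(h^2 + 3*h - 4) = (h - 6)/(h + 4)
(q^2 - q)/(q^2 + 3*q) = (q - 1)/(q + 3)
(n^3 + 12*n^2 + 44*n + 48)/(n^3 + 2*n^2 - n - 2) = (n^2 + 10*n + 24)/(n^2 - 1)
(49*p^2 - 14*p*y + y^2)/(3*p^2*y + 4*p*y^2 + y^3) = (49*p^2 - 14*p*y + y^2)/(y*(3*p^2 + 4*p*y + y^2))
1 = 1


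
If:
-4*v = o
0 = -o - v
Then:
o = 0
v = 0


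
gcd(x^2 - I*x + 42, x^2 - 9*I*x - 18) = 1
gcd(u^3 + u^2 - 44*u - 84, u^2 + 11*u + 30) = u + 6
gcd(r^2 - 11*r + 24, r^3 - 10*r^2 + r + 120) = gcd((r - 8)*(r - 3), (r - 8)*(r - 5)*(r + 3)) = r - 8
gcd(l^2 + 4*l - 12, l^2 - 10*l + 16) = l - 2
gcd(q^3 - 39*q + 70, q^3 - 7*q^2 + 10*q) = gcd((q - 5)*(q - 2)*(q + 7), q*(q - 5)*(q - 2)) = q^2 - 7*q + 10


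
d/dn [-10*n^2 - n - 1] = -20*n - 1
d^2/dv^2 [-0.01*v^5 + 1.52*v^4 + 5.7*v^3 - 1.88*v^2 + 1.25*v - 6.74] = -0.2*v^3 + 18.24*v^2 + 34.2*v - 3.76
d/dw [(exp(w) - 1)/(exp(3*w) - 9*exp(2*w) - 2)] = (3*(1 - exp(w))*(exp(w) - 6)*exp(w) + exp(3*w) - 9*exp(2*w) - 2)*exp(w)/(-exp(3*w) + 9*exp(2*w) + 2)^2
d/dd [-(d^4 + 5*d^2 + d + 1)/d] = -3*d^2 - 5 + d^(-2)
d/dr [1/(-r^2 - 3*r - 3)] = (2*r + 3)/(r^2 + 3*r + 3)^2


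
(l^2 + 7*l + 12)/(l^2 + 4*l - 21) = (l^2 + 7*l + 12)/(l^2 + 4*l - 21)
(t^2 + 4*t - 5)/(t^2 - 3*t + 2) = (t + 5)/(t - 2)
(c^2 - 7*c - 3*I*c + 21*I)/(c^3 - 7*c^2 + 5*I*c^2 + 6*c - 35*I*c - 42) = (c - 3*I)/(c^2 + 5*I*c + 6)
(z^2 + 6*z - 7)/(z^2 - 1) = (z + 7)/(z + 1)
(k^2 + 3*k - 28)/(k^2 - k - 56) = (k - 4)/(k - 8)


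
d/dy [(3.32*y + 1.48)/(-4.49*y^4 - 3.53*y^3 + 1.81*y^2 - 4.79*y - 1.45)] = (44.7204*y^4 + 50.02*y^3 + 9.664*y^2 - 5.3576*y + 2.2752)/(20.1601*y^8 + 31.6994*y^7 - 3.7929*y^6 + 30.2356*y^5 + 50.1145*y^4 - 7.1028*y^3 + 17.6951*y^2 + 13.891*y + 2.1025)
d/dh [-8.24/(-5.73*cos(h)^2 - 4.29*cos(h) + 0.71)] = (94.4304*cos(h) + 35.3496)*sin(h)/(5.73*cos(h)^2 + 4.29*cos(h) - 0.71)^2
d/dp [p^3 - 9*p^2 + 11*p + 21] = 3*p^2 - 18*p + 11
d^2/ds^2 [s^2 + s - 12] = 2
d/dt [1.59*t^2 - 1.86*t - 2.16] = 3.18*t - 1.86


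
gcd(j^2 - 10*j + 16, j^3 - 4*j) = j - 2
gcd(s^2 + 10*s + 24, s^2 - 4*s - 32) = s + 4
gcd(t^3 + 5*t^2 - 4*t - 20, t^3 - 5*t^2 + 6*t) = t - 2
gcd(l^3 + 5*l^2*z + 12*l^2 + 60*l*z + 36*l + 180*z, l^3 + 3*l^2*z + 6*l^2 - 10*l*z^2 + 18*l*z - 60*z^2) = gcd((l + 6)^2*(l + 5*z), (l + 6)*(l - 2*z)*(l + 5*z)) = l^2 + 5*l*z + 6*l + 30*z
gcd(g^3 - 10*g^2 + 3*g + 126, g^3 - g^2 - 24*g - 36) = g^2 - 3*g - 18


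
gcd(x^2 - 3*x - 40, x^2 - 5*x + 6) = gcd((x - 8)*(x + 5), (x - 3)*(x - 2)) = 1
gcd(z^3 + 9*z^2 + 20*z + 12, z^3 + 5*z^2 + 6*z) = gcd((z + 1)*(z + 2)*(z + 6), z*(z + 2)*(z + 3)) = z + 2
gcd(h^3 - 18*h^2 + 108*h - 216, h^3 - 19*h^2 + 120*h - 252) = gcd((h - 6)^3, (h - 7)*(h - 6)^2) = h^2 - 12*h + 36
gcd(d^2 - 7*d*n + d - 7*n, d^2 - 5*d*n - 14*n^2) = d - 7*n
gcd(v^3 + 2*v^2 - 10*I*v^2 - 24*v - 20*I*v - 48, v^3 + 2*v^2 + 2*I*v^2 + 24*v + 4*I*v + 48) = v^2 + v*(2 - 4*I) - 8*I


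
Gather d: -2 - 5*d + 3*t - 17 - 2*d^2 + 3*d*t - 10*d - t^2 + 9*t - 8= -2*d^2 + d*(3*t - 15) - t^2 + 12*t - 27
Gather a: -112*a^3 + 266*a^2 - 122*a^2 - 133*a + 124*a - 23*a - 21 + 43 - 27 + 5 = -112*a^3 + 144*a^2 - 32*a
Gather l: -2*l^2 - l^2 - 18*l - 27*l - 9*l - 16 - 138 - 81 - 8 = -3*l^2 - 54*l - 243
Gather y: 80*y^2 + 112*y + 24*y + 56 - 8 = 80*y^2 + 136*y + 48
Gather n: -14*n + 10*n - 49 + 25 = -4*n - 24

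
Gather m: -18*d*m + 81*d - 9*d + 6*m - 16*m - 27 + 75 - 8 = 72*d + m*(-18*d - 10) + 40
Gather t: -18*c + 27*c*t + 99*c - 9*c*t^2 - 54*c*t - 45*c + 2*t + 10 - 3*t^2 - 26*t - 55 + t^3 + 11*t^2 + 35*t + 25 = 36*c + t^3 + t^2*(8 - 9*c) + t*(11 - 27*c) - 20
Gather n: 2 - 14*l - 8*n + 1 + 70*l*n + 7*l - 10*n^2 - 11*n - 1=-7*l - 10*n^2 + n*(70*l - 19) + 2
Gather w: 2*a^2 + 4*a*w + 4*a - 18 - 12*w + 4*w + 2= 2*a^2 + 4*a + w*(4*a - 8) - 16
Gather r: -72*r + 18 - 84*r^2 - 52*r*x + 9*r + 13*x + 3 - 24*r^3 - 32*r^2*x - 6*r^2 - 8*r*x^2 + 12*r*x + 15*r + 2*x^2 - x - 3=-24*r^3 + r^2*(-32*x - 90) + r*(-8*x^2 - 40*x - 48) + 2*x^2 + 12*x + 18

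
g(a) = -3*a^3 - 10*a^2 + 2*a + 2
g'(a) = -9*a^2 - 20*a + 2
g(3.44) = -231.58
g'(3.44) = -173.30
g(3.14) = -183.19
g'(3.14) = -149.54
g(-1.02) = -7.26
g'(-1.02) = 13.04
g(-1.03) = -7.39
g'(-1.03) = 13.05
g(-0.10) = 1.70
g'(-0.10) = 3.91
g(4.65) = -506.56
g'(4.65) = -285.60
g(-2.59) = -18.14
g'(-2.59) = -6.57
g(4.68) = -515.17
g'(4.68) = -288.72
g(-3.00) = -13.00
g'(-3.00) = -19.00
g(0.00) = 2.00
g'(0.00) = 2.00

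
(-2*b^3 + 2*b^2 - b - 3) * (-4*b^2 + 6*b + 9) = 8*b^5 - 20*b^4 - 2*b^3 + 24*b^2 - 27*b - 27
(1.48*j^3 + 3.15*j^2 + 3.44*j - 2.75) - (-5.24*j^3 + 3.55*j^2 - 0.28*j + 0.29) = 6.72*j^3 - 0.4*j^2 + 3.72*j - 3.04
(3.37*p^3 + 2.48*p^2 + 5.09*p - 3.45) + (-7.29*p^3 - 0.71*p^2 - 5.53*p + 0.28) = -3.92*p^3 + 1.77*p^2 - 0.44*p - 3.17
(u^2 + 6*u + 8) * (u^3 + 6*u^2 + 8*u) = u^5 + 12*u^4 + 52*u^3 + 96*u^2 + 64*u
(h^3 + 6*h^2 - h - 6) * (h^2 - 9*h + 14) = h^5 - 3*h^4 - 41*h^3 + 87*h^2 + 40*h - 84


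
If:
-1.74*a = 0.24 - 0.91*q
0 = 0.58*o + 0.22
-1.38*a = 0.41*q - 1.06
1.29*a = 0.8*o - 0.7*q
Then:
No Solution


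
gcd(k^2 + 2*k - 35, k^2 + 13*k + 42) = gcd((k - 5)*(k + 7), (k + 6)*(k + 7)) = k + 7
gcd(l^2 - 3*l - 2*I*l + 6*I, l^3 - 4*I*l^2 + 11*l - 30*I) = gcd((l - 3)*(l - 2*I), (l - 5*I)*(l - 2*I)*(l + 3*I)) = l - 2*I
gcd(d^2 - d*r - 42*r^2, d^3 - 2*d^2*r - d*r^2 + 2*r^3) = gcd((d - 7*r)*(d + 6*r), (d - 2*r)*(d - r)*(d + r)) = 1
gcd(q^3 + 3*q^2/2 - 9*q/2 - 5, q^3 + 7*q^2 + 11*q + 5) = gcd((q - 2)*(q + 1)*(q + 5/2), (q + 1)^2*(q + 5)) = q + 1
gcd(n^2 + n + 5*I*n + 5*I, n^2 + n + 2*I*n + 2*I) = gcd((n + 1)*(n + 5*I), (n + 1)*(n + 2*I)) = n + 1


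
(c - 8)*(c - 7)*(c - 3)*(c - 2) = c^4 - 20*c^3 + 137*c^2 - 370*c + 336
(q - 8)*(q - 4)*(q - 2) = q^3 - 14*q^2 + 56*q - 64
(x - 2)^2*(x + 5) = x^3 + x^2 - 16*x + 20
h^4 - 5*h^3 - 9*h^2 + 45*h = h*(h - 5)*(h - 3)*(h + 3)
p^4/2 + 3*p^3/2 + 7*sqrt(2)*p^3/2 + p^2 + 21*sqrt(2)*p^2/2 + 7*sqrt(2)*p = p*(p/2 + 1)*(p + 1)*(p + 7*sqrt(2))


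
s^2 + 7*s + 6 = (s + 1)*(s + 6)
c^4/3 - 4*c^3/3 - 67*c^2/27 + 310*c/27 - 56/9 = (c/3 + 1)*(c - 4)*(c - 7/3)*(c - 2/3)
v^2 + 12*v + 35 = (v + 5)*(v + 7)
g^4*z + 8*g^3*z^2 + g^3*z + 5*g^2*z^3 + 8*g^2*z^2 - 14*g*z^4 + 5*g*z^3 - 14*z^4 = (g - z)*(g + 2*z)*(g + 7*z)*(g*z + z)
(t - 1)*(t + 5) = t^2 + 4*t - 5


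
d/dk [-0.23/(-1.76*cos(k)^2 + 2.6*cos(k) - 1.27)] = (0.8096*cos(k) - 0.598)*sin(k)/(1.76*cos(k)^2 - 2.6*cos(k) + 1.27)^2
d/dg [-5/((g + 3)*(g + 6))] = 5*(2*g + 9)/((g + 3)^2*(g + 6)^2)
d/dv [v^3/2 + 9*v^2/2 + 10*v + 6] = 3*v^2/2 + 9*v + 10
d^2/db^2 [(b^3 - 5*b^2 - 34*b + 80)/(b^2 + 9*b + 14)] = 12*(13*b^3 + 138*b^2 + 696*b + 1444)/(b^6 + 27*b^5 + 285*b^4 + 1485*b^3 + 3990*b^2 + 5292*b + 2744)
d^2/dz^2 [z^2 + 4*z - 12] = 2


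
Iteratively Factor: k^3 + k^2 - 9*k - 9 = (k + 1)*(k^2 - 9) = (k + 1)*(k + 3)*(k - 3)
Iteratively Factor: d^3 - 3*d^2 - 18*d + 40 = (d + 4)*(d^2 - 7*d + 10) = (d - 5)*(d + 4)*(d - 2)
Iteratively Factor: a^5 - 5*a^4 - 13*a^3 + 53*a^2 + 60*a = (a - 5)*(a^4 - 13*a^2 - 12*a) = (a - 5)*(a + 1)*(a^3 - a^2 - 12*a) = a*(a - 5)*(a + 1)*(a^2 - a - 12) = a*(a - 5)*(a - 4)*(a + 1)*(a + 3)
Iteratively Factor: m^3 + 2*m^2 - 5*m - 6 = (m + 3)*(m^2 - m - 2) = (m + 1)*(m + 3)*(m - 2)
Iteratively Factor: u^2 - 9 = (u + 3)*(u - 3)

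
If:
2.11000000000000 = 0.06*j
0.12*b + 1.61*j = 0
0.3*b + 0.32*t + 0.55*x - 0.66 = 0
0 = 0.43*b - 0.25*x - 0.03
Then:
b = -471.82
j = 35.17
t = 1839.42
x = -811.65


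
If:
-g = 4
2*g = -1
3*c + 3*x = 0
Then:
No Solution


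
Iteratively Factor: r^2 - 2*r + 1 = (r - 1)*(r - 1)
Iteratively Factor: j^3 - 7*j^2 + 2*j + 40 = (j - 4)*(j^2 - 3*j - 10) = (j - 4)*(j + 2)*(j - 5)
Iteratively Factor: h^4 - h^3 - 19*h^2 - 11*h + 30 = (h + 2)*(h^3 - 3*h^2 - 13*h + 15) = (h + 2)*(h + 3)*(h^2 - 6*h + 5) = (h - 5)*(h + 2)*(h + 3)*(h - 1)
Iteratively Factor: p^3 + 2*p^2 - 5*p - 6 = (p - 2)*(p^2 + 4*p + 3) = (p - 2)*(p + 3)*(p + 1)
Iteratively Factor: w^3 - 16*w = (w + 4)*(w^2 - 4*w) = w*(w + 4)*(w - 4)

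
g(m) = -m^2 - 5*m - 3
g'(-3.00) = 1.00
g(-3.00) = 3.00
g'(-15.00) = 25.00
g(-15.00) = -153.00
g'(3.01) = -11.02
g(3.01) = -27.11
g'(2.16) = -9.32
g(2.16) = -18.47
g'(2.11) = -9.22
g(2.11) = -18.00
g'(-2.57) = 0.14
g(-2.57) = 3.25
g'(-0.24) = -4.52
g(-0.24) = -1.86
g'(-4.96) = 4.92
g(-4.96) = -2.80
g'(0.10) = -5.20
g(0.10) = -3.51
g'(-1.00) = -3.00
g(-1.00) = 1.00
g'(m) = -2*m - 5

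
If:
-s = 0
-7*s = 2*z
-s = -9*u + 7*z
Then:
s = 0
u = 0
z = 0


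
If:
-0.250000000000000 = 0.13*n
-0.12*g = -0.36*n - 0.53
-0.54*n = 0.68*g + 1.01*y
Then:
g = -1.35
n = -1.92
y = 1.94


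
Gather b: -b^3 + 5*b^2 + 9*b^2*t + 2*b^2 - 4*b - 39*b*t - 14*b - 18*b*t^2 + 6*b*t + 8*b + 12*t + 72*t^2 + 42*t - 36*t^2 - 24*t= -b^3 + b^2*(9*t + 7) + b*(-18*t^2 - 33*t - 10) + 36*t^2 + 30*t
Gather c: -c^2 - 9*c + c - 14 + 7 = -c^2 - 8*c - 7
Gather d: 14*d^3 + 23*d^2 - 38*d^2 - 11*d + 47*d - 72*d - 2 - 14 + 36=14*d^3 - 15*d^2 - 36*d + 20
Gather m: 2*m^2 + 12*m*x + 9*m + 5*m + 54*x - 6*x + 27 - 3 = 2*m^2 + m*(12*x + 14) + 48*x + 24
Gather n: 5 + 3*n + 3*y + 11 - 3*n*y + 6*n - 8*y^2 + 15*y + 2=n*(9 - 3*y) - 8*y^2 + 18*y + 18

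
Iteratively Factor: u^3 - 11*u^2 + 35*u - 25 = (u - 1)*(u^2 - 10*u + 25) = (u - 5)*(u - 1)*(u - 5)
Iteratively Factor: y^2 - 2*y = (y)*(y - 2)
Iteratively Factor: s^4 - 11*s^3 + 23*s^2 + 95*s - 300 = (s - 5)*(s^3 - 6*s^2 - 7*s + 60) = (s - 5)*(s - 4)*(s^2 - 2*s - 15) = (s - 5)^2*(s - 4)*(s + 3)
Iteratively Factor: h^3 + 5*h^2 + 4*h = (h)*(h^2 + 5*h + 4) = h*(h + 1)*(h + 4)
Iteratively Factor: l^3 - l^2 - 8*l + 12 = (l - 2)*(l^2 + l - 6) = (l - 2)^2*(l + 3)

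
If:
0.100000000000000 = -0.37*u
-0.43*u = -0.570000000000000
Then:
No Solution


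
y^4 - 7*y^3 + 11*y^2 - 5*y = y*(y - 5)*(y - 1)^2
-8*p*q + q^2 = q*(-8*p + q)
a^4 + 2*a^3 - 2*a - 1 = (a - 1)*(a + 1)^3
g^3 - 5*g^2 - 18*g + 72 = (g - 6)*(g - 3)*(g + 4)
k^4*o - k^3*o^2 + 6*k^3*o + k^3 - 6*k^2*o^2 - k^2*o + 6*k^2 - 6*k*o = k*(k + 6)*(k - o)*(k*o + 1)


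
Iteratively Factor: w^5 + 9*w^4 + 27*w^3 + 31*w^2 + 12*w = (w)*(w^4 + 9*w^3 + 27*w^2 + 31*w + 12) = w*(w + 3)*(w^3 + 6*w^2 + 9*w + 4) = w*(w + 1)*(w + 3)*(w^2 + 5*w + 4) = w*(w + 1)^2*(w + 3)*(w + 4)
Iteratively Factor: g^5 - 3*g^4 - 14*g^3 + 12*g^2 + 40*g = (g + 2)*(g^4 - 5*g^3 - 4*g^2 + 20*g) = (g - 5)*(g + 2)*(g^3 - 4*g) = (g - 5)*(g - 2)*(g + 2)*(g^2 + 2*g) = g*(g - 5)*(g - 2)*(g + 2)*(g + 2)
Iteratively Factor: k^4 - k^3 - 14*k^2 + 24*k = (k + 4)*(k^3 - 5*k^2 + 6*k) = (k - 3)*(k + 4)*(k^2 - 2*k) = k*(k - 3)*(k + 4)*(k - 2)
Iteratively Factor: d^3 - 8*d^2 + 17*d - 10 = (d - 5)*(d^2 - 3*d + 2) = (d - 5)*(d - 2)*(d - 1)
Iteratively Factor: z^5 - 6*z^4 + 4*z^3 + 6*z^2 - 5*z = (z - 1)*(z^4 - 5*z^3 - z^2 + 5*z) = (z - 5)*(z - 1)*(z^3 - z) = (z - 5)*(z - 1)^2*(z^2 + z) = (z - 5)*(z - 1)^2*(z + 1)*(z)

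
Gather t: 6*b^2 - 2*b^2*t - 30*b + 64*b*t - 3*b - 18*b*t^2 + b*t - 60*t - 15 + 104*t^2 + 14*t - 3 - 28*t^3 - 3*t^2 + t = 6*b^2 - 33*b - 28*t^3 + t^2*(101 - 18*b) + t*(-2*b^2 + 65*b - 45) - 18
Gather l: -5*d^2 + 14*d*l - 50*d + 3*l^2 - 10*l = -5*d^2 - 50*d + 3*l^2 + l*(14*d - 10)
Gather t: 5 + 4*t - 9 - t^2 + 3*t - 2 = -t^2 + 7*t - 6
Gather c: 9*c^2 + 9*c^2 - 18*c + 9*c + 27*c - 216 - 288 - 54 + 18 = 18*c^2 + 18*c - 540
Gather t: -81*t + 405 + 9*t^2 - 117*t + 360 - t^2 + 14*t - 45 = 8*t^2 - 184*t + 720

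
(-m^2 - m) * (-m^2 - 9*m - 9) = m^4 + 10*m^3 + 18*m^2 + 9*m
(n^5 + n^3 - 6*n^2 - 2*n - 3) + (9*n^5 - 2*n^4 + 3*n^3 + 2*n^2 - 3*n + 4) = 10*n^5 - 2*n^4 + 4*n^3 - 4*n^2 - 5*n + 1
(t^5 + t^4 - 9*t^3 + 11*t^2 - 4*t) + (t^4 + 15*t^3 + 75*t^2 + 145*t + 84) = t^5 + 2*t^4 + 6*t^3 + 86*t^2 + 141*t + 84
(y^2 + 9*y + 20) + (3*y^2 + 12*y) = 4*y^2 + 21*y + 20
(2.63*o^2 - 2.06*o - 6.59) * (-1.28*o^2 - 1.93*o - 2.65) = -3.3664*o^4 - 2.4391*o^3 + 5.4415*o^2 + 18.1777*o + 17.4635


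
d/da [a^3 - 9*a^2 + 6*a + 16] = 3*a^2 - 18*a + 6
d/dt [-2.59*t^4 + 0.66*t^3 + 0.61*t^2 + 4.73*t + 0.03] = -10.36*t^3 + 1.98*t^2 + 1.22*t + 4.73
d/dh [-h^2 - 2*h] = -2*h - 2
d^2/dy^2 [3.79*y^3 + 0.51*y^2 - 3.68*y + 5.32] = 22.74*y + 1.02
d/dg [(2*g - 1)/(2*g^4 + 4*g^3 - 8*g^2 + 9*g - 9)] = (-12*g^4 - 8*g^3 + 28*g^2 - 16*g - 9)/(4*g^8 + 16*g^7 - 16*g^6 - 28*g^5 + 100*g^4 - 216*g^3 + 225*g^2 - 162*g + 81)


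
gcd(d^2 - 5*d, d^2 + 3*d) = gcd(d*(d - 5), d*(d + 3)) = d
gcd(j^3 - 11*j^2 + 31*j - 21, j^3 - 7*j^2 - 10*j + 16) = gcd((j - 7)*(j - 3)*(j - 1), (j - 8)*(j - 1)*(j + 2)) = j - 1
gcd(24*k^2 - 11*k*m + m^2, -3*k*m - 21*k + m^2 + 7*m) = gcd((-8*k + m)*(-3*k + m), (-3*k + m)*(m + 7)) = 3*k - m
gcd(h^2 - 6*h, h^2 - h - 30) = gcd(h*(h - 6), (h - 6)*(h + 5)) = h - 6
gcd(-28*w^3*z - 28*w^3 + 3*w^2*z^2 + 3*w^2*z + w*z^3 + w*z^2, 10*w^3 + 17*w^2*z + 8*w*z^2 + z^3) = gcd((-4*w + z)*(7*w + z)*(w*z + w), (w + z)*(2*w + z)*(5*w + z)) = 1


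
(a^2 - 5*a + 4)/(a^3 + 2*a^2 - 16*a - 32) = (a - 1)/(a^2 + 6*a + 8)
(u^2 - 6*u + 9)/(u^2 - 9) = (u - 3)/(u + 3)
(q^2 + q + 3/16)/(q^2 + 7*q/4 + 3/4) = (q + 1/4)/(q + 1)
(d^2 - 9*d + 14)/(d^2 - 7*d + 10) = (d - 7)/(d - 5)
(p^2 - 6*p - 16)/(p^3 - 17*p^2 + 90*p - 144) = (p + 2)/(p^2 - 9*p + 18)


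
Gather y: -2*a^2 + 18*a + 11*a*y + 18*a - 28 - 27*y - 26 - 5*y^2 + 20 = -2*a^2 + 36*a - 5*y^2 + y*(11*a - 27) - 34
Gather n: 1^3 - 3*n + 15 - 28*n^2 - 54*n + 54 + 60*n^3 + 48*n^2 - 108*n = 60*n^3 + 20*n^2 - 165*n + 70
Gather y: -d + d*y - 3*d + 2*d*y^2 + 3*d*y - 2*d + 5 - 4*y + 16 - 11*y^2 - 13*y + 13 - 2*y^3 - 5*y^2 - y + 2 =-6*d - 2*y^3 + y^2*(2*d - 16) + y*(4*d - 18) + 36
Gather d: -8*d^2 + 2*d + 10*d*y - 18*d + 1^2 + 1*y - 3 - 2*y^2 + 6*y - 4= -8*d^2 + d*(10*y - 16) - 2*y^2 + 7*y - 6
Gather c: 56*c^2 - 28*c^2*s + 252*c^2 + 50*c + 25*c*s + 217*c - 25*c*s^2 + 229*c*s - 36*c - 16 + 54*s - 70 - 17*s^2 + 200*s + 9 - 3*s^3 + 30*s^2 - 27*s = c^2*(308 - 28*s) + c*(-25*s^2 + 254*s + 231) - 3*s^3 + 13*s^2 + 227*s - 77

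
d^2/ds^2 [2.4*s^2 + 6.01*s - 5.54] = 4.80000000000000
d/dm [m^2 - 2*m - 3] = 2*m - 2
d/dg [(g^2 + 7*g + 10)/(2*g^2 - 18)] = (-7*g^2 - 38*g - 63)/(2*(g^4 - 18*g^2 + 81))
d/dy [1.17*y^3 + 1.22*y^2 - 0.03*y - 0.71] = 3.51*y^2 + 2.44*y - 0.03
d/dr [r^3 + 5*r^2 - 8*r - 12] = 3*r^2 + 10*r - 8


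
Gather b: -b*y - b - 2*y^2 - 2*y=b*(-y - 1) - 2*y^2 - 2*y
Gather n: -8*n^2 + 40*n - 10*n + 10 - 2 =-8*n^2 + 30*n + 8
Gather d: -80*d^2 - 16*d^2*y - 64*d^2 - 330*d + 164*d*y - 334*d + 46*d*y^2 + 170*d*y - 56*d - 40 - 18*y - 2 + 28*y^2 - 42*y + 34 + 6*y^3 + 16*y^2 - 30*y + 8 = d^2*(-16*y - 144) + d*(46*y^2 + 334*y - 720) + 6*y^3 + 44*y^2 - 90*y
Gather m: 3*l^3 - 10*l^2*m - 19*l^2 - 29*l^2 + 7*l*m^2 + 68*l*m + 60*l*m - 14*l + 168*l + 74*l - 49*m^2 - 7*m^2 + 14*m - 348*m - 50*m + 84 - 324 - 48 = 3*l^3 - 48*l^2 + 228*l + m^2*(7*l - 56) + m*(-10*l^2 + 128*l - 384) - 288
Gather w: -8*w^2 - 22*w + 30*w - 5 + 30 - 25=-8*w^2 + 8*w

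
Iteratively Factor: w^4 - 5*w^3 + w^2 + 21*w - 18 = (w + 2)*(w^3 - 7*w^2 + 15*w - 9) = (w - 1)*(w + 2)*(w^2 - 6*w + 9) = (w - 3)*(w - 1)*(w + 2)*(w - 3)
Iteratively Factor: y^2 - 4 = (y - 2)*(y + 2)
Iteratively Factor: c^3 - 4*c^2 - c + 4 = (c + 1)*(c^2 - 5*c + 4) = (c - 4)*(c + 1)*(c - 1)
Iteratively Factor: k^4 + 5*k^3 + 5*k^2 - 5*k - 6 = (k - 1)*(k^3 + 6*k^2 + 11*k + 6) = (k - 1)*(k + 3)*(k^2 + 3*k + 2) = (k - 1)*(k + 2)*(k + 3)*(k + 1)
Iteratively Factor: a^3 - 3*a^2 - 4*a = (a)*(a^2 - 3*a - 4) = a*(a + 1)*(a - 4)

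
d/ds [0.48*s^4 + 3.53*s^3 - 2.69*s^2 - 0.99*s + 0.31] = 1.92*s^3 + 10.59*s^2 - 5.38*s - 0.99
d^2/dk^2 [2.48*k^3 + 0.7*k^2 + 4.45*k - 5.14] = 14.88*k + 1.4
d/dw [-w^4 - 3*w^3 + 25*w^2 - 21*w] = -4*w^3 - 9*w^2 + 50*w - 21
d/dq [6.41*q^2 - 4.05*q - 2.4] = 12.82*q - 4.05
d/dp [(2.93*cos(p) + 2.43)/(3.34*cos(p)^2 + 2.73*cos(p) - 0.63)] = (9.7862*cos(p)^2 + 16.2324*cos(p) + 8.4798)*sin(p)/(11.1556*cos(p)^4 + 18.2364*cos(p)^3 + 3.2445*cos(p)^2 - 3.4398*cos(p) + 0.3969)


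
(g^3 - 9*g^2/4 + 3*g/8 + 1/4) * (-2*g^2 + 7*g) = -2*g^5 + 23*g^4/2 - 33*g^3/2 + 17*g^2/8 + 7*g/4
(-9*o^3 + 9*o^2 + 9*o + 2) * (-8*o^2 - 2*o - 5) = 72*o^5 - 54*o^4 - 45*o^3 - 79*o^2 - 49*o - 10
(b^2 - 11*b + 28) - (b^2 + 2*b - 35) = 63 - 13*b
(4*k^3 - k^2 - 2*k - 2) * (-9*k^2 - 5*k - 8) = -36*k^5 - 11*k^4 - 9*k^3 + 36*k^2 + 26*k + 16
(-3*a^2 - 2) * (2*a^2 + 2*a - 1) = -6*a^4 - 6*a^3 - a^2 - 4*a + 2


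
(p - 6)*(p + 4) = p^2 - 2*p - 24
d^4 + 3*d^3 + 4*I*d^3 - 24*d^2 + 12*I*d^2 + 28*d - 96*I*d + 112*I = (d - 2)^2*(d + 7)*(d + 4*I)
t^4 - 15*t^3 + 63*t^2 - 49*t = t*(t - 7)^2*(t - 1)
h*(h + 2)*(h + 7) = h^3 + 9*h^2 + 14*h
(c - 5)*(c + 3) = c^2 - 2*c - 15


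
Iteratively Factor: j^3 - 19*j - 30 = (j + 3)*(j^2 - 3*j - 10) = (j - 5)*(j + 3)*(j + 2)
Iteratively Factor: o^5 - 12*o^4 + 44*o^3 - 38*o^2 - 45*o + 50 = (o - 2)*(o^4 - 10*o^3 + 24*o^2 + 10*o - 25) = (o - 2)*(o - 1)*(o^3 - 9*o^2 + 15*o + 25) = (o - 5)*(o - 2)*(o - 1)*(o^2 - 4*o - 5) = (o - 5)*(o - 2)*(o - 1)*(o + 1)*(o - 5)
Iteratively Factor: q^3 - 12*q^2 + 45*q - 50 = (q - 5)*(q^2 - 7*q + 10) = (q - 5)^2*(q - 2)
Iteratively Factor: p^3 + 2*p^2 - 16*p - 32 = (p - 4)*(p^2 + 6*p + 8) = (p - 4)*(p + 2)*(p + 4)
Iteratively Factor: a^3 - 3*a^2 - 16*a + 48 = (a + 4)*(a^2 - 7*a + 12) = (a - 3)*(a + 4)*(a - 4)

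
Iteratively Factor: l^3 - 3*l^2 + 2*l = (l - 1)*(l^2 - 2*l) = (l - 2)*(l - 1)*(l)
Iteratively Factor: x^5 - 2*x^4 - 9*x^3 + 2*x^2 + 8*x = (x - 1)*(x^4 - x^3 - 10*x^2 - 8*x) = x*(x - 1)*(x^3 - x^2 - 10*x - 8) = x*(x - 1)*(x + 2)*(x^2 - 3*x - 4) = x*(x - 1)*(x + 1)*(x + 2)*(x - 4)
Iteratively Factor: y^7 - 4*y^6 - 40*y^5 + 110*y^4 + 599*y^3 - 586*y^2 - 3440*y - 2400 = (y - 5)*(y^6 + y^5 - 35*y^4 - 65*y^3 + 274*y^2 + 784*y + 480) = (y - 5)*(y - 4)*(y^5 + 5*y^4 - 15*y^3 - 125*y^2 - 226*y - 120) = (y - 5)*(y - 4)*(y + 2)*(y^4 + 3*y^3 - 21*y^2 - 83*y - 60) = (y - 5)*(y - 4)*(y + 2)*(y + 3)*(y^3 - 21*y - 20) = (y - 5)^2*(y - 4)*(y + 2)*(y + 3)*(y^2 + 5*y + 4) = (y - 5)^2*(y - 4)*(y + 1)*(y + 2)*(y + 3)*(y + 4)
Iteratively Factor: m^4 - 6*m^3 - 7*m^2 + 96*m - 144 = (m - 4)*(m^3 - 2*m^2 - 15*m + 36) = (m - 4)*(m - 3)*(m^2 + m - 12) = (m - 4)*(m - 3)^2*(m + 4)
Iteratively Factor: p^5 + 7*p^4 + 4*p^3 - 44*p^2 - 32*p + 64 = (p + 4)*(p^4 + 3*p^3 - 8*p^2 - 12*p + 16) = (p + 4)^2*(p^3 - p^2 - 4*p + 4) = (p - 2)*(p + 4)^2*(p^2 + p - 2) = (p - 2)*(p + 2)*(p + 4)^2*(p - 1)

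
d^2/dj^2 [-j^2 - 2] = -2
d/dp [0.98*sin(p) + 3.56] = 0.98*cos(p)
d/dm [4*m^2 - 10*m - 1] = 8*m - 10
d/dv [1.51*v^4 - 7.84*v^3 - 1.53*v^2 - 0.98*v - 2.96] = 6.04*v^3 - 23.52*v^2 - 3.06*v - 0.98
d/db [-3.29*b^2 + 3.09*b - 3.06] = 3.09 - 6.58*b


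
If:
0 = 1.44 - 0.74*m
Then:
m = 1.95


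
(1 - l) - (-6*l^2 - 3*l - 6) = 6*l^2 + 2*l + 7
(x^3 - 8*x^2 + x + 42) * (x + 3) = x^4 - 5*x^3 - 23*x^2 + 45*x + 126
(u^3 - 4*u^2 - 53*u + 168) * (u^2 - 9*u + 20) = u^5 - 13*u^4 + 3*u^3 + 565*u^2 - 2572*u + 3360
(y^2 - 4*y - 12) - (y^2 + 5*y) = -9*y - 12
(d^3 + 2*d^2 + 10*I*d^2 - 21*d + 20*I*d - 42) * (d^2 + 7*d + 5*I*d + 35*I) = d^5 + 9*d^4 + 15*I*d^4 - 57*d^3 + 135*I*d^3 - 639*d^2 + 105*I*d^2 - 994*d - 945*I*d - 1470*I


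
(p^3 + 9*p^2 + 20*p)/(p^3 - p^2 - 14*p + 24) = p*(p + 5)/(p^2 - 5*p + 6)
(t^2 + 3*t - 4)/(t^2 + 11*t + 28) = (t - 1)/(t + 7)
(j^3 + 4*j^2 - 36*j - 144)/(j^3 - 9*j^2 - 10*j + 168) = (j + 6)/(j - 7)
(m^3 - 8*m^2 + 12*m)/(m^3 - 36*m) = (m - 2)/(m + 6)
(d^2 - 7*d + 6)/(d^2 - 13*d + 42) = (d - 1)/(d - 7)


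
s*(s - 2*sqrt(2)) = s^2 - 2*sqrt(2)*s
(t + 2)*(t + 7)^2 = t^3 + 16*t^2 + 77*t + 98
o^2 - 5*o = o*(o - 5)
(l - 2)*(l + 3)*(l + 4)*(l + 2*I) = l^4 + 5*l^3 + 2*I*l^3 - 2*l^2 + 10*I*l^2 - 24*l - 4*I*l - 48*I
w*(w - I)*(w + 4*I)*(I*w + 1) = I*w^4 - 2*w^3 + 7*I*w^2 + 4*w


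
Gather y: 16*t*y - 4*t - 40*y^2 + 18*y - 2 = -4*t - 40*y^2 + y*(16*t + 18) - 2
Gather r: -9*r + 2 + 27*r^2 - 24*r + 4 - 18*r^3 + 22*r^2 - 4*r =-18*r^3 + 49*r^2 - 37*r + 6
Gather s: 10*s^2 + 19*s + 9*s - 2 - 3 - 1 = 10*s^2 + 28*s - 6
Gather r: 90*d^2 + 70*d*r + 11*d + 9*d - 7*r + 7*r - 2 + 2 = 90*d^2 + 70*d*r + 20*d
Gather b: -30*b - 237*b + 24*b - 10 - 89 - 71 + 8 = -243*b - 162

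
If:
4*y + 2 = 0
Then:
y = -1/2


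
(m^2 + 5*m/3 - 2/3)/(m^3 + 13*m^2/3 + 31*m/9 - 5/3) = 3*(m + 2)/(3*m^2 + 14*m + 15)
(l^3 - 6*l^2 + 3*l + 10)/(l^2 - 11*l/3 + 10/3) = 3*(l^2 - 4*l - 5)/(3*l - 5)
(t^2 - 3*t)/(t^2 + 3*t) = (t - 3)/(t + 3)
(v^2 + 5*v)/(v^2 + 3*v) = (v + 5)/(v + 3)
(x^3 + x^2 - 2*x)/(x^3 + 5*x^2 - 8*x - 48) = x*(x^2 + x - 2)/(x^3 + 5*x^2 - 8*x - 48)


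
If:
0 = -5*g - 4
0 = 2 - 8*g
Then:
No Solution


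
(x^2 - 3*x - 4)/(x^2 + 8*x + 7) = (x - 4)/(x + 7)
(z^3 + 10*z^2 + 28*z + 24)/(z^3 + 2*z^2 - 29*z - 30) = (z^2 + 4*z + 4)/(z^2 - 4*z - 5)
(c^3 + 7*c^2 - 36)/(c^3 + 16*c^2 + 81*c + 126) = (c - 2)/(c + 7)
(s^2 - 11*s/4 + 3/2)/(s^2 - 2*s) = (s - 3/4)/s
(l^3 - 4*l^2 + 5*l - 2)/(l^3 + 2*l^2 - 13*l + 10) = (l - 1)/(l + 5)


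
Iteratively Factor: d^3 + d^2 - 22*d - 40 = (d - 5)*(d^2 + 6*d + 8) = (d - 5)*(d + 2)*(d + 4)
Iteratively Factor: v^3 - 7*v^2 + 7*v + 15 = (v + 1)*(v^2 - 8*v + 15) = (v - 5)*(v + 1)*(v - 3)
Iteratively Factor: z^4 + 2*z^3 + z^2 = (z)*(z^3 + 2*z^2 + z) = z*(z + 1)*(z^2 + z) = z*(z + 1)^2*(z)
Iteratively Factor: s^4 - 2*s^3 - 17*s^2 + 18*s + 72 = (s + 2)*(s^3 - 4*s^2 - 9*s + 36) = (s + 2)*(s + 3)*(s^2 - 7*s + 12) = (s - 4)*(s + 2)*(s + 3)*(s - 3)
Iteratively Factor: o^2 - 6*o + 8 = (o - 4)*(o - 2)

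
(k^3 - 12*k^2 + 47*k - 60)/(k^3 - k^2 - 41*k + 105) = (k - 4)/(k + 7)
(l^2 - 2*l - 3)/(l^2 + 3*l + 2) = (l - 3)/(l + 2)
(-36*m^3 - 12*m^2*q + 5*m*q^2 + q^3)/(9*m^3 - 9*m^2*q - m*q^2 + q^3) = (12*m^2 + 8*m*q + q^2)/(-3*m^2 + 2*m*q + q^2)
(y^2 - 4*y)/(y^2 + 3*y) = (y - 4)/(y + 3)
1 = 1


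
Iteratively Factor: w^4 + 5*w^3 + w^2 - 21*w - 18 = (w - 2)*(w^3 + 7*w^2 + 15*w + 9) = (w - 2)*(w + 3)*(w^2 + 4*w + 3) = (w - 2)*(w + 1)*(w + 3)*(w + 3)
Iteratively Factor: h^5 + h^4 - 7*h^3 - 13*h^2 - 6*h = (h - 3)*(h^4 + 4*h^3 + 5*h^2 + 2*h) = (h - 3)*(h + 1)*(h^3 + 3*h^2 + 2*h) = (h - 3)*(h + 1)*(h + 2)*(h^2 + h) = h*(h - 3)*(h + 1)*(h + 2)*(h + 1)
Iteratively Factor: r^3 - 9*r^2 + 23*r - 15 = (r - 3)*(r^2 - 6*r + 5) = (r - 5)*(r - 3)*(r - 1)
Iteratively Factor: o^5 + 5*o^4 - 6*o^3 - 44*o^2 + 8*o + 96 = (o + 4)*(o^4 + o^3 - 10*o^2 - 4*o + 24) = (o + 2)*(o + 4)*(o^3 - o^2 - 8*o + 12) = (o - 2)*(o + 2)*(o + 4)*(o^2 + o - 6) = (o - 2)*(o + 2)*(o + 3)*(o + 4)*(o - 2)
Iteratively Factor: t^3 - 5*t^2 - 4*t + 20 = (t - 2)*(t^2 - 3*t - 10) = (t - 2)*(t + 2)*(t - 5)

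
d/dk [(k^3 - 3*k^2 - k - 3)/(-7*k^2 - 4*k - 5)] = (-7*k^4 - 8*k^3 - 10*k^2 - 12*k - 7)/(49*k^4 + 56*k^3 + 86*k^2 + 40*k + 25)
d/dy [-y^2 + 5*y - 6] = 5 - 2*y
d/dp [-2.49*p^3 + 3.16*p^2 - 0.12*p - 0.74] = -7.47*p^2 + 6.32*p - 0.12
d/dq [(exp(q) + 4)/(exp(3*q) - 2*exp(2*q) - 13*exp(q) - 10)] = ((exp(q) + 4)*(-3*exp(2*q) + 4*exp(q) + 13) + exp(3*q) - 2*exp(2*q) - 13*exp(q) - 10)*exp(q)/(-exp(3*q) + 2*exp(2*q) + 13*exp(q) + 10)^2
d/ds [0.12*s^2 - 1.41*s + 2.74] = 0.24*s - 1.41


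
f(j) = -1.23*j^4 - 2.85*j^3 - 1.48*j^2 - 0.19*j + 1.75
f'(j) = -4.92*j^3 - 8.55*j^2 - 2.96*j - 0.19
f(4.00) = -519.97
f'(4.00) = -463.71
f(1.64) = -24.01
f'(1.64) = -49.74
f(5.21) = -1348.73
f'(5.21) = -943.48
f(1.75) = -29.93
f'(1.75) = -57.92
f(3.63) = -368.33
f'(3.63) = -358.93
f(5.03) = -1186.72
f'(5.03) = -857.54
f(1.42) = -14.67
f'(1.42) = -35.72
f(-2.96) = -31.16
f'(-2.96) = 61.26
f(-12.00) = -20789.57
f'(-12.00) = 7305.89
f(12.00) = -30643.73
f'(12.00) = -9768.67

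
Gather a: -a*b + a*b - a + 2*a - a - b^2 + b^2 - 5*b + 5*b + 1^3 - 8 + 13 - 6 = 0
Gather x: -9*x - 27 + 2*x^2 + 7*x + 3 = 2*x^2 - 2*x - 24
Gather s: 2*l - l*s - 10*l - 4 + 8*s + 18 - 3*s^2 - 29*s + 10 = -8*l - 3*s^2 + s*(-l - 21) + 24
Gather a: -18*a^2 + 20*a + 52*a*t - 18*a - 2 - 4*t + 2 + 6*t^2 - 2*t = -18*a^2 + a*(52*t + 2) + 6*t^2 - 6*t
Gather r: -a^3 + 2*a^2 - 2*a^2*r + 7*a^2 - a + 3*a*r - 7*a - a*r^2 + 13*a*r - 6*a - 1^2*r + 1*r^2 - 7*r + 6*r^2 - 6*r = -a^3 + 9*a^2 - 14*a + r^2*(7 - a) + r*(-2*a^2 + 16*a - 14)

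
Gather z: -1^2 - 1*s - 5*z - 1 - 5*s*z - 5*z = -s + z*(-5*s - 10) - 2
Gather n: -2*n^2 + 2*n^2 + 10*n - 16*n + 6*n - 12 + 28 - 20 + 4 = 0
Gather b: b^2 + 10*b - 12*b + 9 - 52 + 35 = b^2 - 2*b - 8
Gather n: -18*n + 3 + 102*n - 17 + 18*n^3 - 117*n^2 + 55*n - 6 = 18*n^3 - 117*n^2 + 139*n - 20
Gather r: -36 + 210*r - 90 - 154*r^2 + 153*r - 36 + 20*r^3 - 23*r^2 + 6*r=20*r^3 - 177*r^2 + 369*r - 162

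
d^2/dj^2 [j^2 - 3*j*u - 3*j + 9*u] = 2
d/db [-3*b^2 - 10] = -6*b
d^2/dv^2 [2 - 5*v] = 0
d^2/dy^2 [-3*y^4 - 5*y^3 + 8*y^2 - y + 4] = -36*y^2 - 30*y + 16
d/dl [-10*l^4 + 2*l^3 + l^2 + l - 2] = -40*l^3 + 6*l^2 + 2*l + 1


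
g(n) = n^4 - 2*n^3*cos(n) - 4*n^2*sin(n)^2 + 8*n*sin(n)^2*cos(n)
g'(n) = 2*n^3*sin(n) + 4*n^3 - 8*n^2*sin(n)*cos(n) - 6*n^2*cos(n) - 8*n*sin(n)^3 - 8*n*sin(n)^2 + 16*n*sin(n)*cos(n)^2 + 8*sin(n)^2*cos(n)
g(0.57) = 0.53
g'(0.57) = 1.52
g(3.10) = 151.77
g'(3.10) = 184.45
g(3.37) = 199.86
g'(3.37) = 169.04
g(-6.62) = 2443.61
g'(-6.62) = -1071.65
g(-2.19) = 4.83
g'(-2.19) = -17.65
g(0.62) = 0.60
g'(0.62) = 1.27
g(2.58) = 60.87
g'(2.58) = 149.65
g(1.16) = -0.85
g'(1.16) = -7.61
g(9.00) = 7823.26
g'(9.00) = 4233.76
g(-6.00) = 1695.95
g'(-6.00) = -1288.71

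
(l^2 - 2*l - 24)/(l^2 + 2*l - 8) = (l - 6)/(l - 2)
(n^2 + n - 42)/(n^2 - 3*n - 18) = (n + 7)/(n + 3)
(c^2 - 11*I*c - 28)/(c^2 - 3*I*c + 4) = (c - 7*I)/(c + I)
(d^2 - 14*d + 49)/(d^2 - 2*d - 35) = (d - 7)/(d + 5)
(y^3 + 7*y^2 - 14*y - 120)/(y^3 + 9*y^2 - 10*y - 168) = (y + 5)/(y + 7)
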